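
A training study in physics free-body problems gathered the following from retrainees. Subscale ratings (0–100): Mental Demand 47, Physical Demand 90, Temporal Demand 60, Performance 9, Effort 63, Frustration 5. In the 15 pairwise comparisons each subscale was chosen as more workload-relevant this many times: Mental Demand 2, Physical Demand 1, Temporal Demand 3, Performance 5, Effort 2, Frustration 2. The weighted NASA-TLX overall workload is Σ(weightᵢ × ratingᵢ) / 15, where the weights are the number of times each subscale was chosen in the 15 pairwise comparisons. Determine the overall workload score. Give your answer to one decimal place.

36.3

The tallies are the weights (they sum to 15).
Weighted sum = 2·47 + 1·90 + 3·60 + 5·9 + 2·63 + 2·5
            = 94 + 90 + 180 + 45 + 126 + 10 = 545.
Overall workload = 545 / 15 = 36.3333 ≈ 36.3.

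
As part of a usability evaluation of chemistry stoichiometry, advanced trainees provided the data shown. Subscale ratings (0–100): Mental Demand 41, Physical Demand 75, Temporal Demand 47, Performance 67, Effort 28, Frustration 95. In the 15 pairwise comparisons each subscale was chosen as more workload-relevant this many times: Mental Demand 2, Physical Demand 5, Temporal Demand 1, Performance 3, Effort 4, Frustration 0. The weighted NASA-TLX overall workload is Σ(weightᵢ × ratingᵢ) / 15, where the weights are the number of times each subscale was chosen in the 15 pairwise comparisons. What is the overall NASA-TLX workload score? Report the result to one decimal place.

The tallies are the weights (they sum to 15).
Weighted sum = 2·41 + 5·75 + 1·47 + 3·67 + 4·28 + 0·95
            = 82 + 375 + 47 + 201 + 112 + 0 = 817.
Overall workload = 817 / 15 = 54.4667 ≈ 54.5.

54.5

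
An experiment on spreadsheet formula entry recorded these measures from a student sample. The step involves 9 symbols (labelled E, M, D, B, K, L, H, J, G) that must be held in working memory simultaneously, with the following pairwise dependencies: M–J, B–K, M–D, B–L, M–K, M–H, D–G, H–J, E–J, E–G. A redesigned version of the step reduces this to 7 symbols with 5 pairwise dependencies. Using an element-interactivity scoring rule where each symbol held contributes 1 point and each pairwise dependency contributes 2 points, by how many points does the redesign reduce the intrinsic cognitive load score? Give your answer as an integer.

12

Original: 9 × 1 + 10 × 2 = 9 + 20 = 29.
Redesigned: 7 × 1 + 5 × 2 = 7 + 10 = 17.
Reduction = 29 − 17 = 12.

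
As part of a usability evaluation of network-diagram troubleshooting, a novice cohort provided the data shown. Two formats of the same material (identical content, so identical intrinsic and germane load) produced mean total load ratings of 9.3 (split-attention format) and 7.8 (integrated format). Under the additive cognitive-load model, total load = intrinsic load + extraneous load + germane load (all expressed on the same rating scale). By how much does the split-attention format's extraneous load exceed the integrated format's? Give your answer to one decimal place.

Intrinsic and germane load are equal across formats, so the difference in total load equals the difference in extraneous load.
Extraneous-load difference = 9.3 − 7.8 = 1.5.

1.5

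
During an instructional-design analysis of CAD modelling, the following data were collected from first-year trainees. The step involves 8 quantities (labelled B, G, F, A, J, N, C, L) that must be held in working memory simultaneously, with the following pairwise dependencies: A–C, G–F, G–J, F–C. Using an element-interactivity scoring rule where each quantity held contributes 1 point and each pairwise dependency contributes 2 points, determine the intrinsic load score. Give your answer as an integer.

16

Count of quantities held simultaneously: 8.
Count of pairwise dependencies listed: 4.
Element contribution: 8 × 1 = 8.
Interaction contribution: 4 × 2 = 8.
Intrinsic load = 8 + 8 = 16.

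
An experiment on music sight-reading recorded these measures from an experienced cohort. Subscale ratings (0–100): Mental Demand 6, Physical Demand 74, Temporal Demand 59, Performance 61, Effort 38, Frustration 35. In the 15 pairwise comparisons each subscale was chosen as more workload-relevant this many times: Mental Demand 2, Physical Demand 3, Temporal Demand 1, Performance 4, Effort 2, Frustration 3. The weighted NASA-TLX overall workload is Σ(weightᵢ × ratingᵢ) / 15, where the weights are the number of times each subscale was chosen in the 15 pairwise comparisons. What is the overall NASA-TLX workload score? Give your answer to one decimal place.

The tallies are the weights (they sum to 15).
Weighted sum = 2·6 + 3·74 + 1·59 + 4·61 + 2·38 + 3·35
            = 12 + 222 + 59 + 244 + 76 + 105 = 718.
Overall workload = 718 / 15 = 47.8667 ≈ 47.9.

47.9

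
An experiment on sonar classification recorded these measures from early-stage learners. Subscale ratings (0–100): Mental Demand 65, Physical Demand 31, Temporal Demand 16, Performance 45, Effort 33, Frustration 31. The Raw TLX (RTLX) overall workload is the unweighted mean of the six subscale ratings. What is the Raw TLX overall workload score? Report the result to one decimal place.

Sum of ratings = 65 + 31 + 16 + 45 + 33 + 31 = 221.
RTLX = 221 / 6 = 36.8333 ≈ 36.8.

36.8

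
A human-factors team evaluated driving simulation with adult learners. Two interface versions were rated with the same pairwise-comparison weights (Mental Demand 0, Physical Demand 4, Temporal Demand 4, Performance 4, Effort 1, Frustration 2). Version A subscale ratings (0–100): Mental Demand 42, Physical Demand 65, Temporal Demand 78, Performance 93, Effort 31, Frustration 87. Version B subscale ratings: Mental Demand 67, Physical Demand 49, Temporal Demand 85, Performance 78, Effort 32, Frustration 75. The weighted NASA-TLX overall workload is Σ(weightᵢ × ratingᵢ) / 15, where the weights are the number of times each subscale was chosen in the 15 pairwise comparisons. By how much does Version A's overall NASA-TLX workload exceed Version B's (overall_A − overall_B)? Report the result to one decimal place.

7.9

Version A weighted sum = 0·42 + 4·65 + 4·78 + 4·93 + 1·31 + 2·87 = 0 + 260 + 312 + 372 + 31 + 174 = 1149; overall_A = 1149/15 = 76.6000.
Version B weighted sum = 0·67 + 4·49 + 4·85 + 4·78 + 1·32 + 2·75 = 0 + 196 + 340 + 312 + 32 + 150 = 1030; overall_B = 1030/15 = 68.6667.
Difference = 76.6000 − 68.6667 = 7.9333 ≈ 7.9.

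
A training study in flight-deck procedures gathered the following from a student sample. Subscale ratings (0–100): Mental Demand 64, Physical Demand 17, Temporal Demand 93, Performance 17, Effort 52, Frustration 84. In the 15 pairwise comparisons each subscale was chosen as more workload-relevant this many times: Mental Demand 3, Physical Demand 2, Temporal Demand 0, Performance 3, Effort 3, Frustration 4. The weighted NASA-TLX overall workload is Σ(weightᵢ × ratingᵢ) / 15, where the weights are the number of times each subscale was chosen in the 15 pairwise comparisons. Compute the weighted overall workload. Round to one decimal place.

51.3

The tallies are the weights (they sum to 15).
Weighted sum = 3·64 + 2·17 + 0·93 + 3·17 + 3·52 + 4·84
            = 192 + 34 + 0 + 51 + 156 + 336 = 769.
Overall workload = 769 / 15 = 51.2667 ≈ 51.3.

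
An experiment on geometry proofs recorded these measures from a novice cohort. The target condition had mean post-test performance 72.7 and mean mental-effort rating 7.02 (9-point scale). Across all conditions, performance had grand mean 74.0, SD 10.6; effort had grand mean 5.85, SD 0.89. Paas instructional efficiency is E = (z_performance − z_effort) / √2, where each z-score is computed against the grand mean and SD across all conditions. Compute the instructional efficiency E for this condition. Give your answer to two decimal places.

z_performance = (72.7 − 74.0) / 10.6 = -1.3000 / 10.6 = -0.1226.
z_effort = (7.02 − 5.85) / 0.89 = 1.1700 / 0.89 = 1.3146.
z_P − z_E = -0.1226 − 1.3146 = -1.4372.
E = -1.4372 / √2 = -1.4372 / 1.41421 = -1.0163 ≈ -1.02.

-1.02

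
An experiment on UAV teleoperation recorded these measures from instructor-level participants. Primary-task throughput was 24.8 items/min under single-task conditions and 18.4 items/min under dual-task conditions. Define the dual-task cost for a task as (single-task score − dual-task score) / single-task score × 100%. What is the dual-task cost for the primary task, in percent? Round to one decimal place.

25.8

Cost = (24.8 − 18.4) / 24.8 × 100%
     = 6.4000 / 24.8 × 100% = 25.8065%.
≈ 25.8%.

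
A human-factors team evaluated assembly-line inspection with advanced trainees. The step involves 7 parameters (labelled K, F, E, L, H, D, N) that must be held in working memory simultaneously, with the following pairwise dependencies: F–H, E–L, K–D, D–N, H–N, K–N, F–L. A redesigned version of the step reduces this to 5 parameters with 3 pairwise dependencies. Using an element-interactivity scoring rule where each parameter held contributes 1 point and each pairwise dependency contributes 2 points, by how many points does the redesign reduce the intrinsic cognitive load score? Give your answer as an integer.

Original: 7 × 1 + 7 × 2 = 7 + 14 = 21.
Redesigned: 5 × 1 + 3 × 2 = 5 + 6 = 11.
Reduction = 21 − 11 = 10.

10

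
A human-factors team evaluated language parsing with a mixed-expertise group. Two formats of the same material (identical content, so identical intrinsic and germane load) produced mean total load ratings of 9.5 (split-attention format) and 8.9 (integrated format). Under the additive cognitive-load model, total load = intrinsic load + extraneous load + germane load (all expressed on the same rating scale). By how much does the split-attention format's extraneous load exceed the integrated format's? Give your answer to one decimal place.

Intrinsic and germane load are equal across formats, so the difference in total load equals the difference in extraneous load.
Extraneous-load difference = 9.5 − 8.9 = 0.6.

0.6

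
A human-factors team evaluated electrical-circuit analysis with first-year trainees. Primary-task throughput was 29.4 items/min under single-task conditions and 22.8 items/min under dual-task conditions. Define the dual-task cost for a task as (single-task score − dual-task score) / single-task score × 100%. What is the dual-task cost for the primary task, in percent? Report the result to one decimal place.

Cost = (29.4 − 22.8) / 29.4 × 100%
     = 6.6000 / 29.4 × 100% = 22.4490%.
≈ 22.4%.

22.4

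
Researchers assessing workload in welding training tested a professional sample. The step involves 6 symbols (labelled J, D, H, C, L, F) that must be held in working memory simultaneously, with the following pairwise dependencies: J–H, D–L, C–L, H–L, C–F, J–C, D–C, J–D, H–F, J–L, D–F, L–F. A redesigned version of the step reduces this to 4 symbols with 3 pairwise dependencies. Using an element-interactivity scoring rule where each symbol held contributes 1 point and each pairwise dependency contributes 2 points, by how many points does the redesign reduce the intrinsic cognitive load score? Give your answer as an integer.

20

Original: 6 × 1 + 12 × 2 = 6 + 24 = 30.
Redesigned: 4 × 1 + 3 × 2 = 4 + 6 = 10.
Reduction = 30 − 10 = 20.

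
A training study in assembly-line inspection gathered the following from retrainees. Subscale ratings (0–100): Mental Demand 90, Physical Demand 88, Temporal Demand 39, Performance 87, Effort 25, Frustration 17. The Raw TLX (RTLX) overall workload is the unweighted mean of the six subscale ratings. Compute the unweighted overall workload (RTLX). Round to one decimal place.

57.7

Sum of ratings = 90 + 88 + 39 + 87 + 25 + 17 = 346.
RTLX = 346 / 6 = 57.6667 ≈ 57.7.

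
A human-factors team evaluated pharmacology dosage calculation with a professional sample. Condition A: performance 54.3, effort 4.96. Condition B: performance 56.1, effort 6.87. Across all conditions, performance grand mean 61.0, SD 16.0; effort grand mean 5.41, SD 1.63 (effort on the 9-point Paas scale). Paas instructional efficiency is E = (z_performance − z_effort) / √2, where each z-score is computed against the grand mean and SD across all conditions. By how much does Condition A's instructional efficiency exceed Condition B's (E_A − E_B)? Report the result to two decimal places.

Condition A: z_P = (54.3 − 61.0)/16.0 = -0.4188; z_E = (4.96 − 5.41)/1.63 = -0.2761; E_A = (-0.4188 − (-0.2761))/√2 = -0.1009.
Condition B: z_P = (56.1 − 61.0)/16.0 = -0.3062; z_E = (6.87 − 5.41)/1.63 = 0.8957; E_B = (-0.3062 − 0.8957)/√2 = -0.8499.
E_A − E_B = -0.1009 − (-0.8499) = 0.7490 ≈ 0.75.

0.75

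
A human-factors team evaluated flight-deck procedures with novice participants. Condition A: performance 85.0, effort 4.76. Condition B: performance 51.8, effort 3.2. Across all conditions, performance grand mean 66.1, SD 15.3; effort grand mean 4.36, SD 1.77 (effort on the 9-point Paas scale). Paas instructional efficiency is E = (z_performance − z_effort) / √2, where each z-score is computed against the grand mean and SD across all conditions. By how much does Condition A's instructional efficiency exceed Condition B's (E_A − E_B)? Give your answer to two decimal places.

Condition A: z_P = (85.0 − 66.1)/15.3 = 1.2353; z_E = (4.76 − 4.36)/1.77 = 0.2260; E_A = (1.2353 − 0.2260)/√2 = 0.7137.
Condition B: z_P = (51.8 − 66.1)/15.3 = -0.9346; z_E = (3.2 − 4.36)/1.77 = -0.6554; E_B = (-0.9346 − (-0.6554))/√2 = -0.1974.
E_A − E_B = 0.7137 − (-0.1974) = 0.9111 ≈ 0.91.

0.91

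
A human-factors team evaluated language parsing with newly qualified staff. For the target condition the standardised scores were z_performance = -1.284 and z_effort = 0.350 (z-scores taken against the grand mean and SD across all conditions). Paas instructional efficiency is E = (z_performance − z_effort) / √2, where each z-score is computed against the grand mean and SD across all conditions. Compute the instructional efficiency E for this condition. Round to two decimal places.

-1.16

z_P − z_E = -1.284 − 0.350 = -1.6340.
E = -1.6340 / √2 = -1.6340 / 1.41421 = -1.1554 ≈ -1.16.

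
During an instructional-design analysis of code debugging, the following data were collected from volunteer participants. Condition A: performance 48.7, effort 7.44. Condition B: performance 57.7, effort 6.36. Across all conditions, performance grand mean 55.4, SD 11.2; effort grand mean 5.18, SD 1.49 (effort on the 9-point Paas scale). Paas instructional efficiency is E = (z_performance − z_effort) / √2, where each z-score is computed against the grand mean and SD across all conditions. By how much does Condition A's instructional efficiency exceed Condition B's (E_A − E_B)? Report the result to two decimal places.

-1.08

Condition A: z_P = (48.7 − 55.4)/11.2 = -0.5982; z_E = (7.44 − 5.18)/1.49 = 1.5168; E_A = (-0.5982 − 1.5168)/√2 = -1.4955.
Condition B: z_P = (57.7 − 55.4)/11.2 = 0.2054; z_E = (6.36 − 5.18)/1.49 = 0.7919; E_B = (0.2054 − 0.7919)/√2 = -0.4147.
E_A − E_B = -1.4955 − (-0.4147) = -1.0808 ≈ -1.08.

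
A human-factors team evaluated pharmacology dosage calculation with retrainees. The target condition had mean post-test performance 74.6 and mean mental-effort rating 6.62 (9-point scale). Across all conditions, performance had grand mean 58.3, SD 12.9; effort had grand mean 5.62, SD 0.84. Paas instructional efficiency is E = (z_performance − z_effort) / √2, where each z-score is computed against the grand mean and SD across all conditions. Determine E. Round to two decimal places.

0.05

z_performance = (74.6 − 58.3) / 12.9 = 16.3000 / 12.9 = 1.2636.
z_effort = (6.62 − 5.62) / 0.84 = 1.0000 / 0.84 = 1.1905.
z_P − z_E = 1.2636 − 1.1905 = 0.0731.
E = 0.0731 / √2 = 0.0731 / 1.41421 = 0.0517 ≈ 0.05.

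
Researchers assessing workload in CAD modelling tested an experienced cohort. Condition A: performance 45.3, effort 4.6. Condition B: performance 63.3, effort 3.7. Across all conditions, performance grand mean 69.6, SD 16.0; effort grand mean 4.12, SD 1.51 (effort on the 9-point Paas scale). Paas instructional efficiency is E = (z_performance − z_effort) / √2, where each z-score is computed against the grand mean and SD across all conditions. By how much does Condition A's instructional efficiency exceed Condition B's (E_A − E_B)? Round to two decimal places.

Condition A: z_P = (45.3 − 69.6)/16.0 = -1.5187; z_E = (4.6 − 4.12)/1.51 = 0.3179; E_A = (-1.5187 − 0.3179)/√2 = -1.2987.
Condition B: z_P = (63.3 − 69.6)/16.0 = -0.3937; z_E = (3.7 − 4.12)/1.51 = -0.2781; E_B = (-0.3937 − (-0.2781))/√2 = -0.0817.
E_A − E_B = -1.2987 − (-0.0817) = -1.2170 ≈ -1.22.

-1.22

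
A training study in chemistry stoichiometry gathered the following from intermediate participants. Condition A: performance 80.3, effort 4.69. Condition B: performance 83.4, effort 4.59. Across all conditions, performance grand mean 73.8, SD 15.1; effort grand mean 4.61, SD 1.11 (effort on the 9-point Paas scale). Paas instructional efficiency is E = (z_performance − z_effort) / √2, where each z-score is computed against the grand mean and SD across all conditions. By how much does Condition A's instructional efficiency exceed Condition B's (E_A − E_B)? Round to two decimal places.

-0.21

Condition A: z_P = (80.3 − 73.8)/15.1 = 0.4305; z_E = (4.69 − 4.61)/1.11 = 0.0721; E_A = (0.4305 − 0.0721)/√2 = 0.2534.
Condition B: z_P = (83.4 − 73.8)/15.1 = 0.6358; z_E = (4.59 − 4.61)/1.11 = -0.0180; E_B = (0.6358 − (-0.0180))/√2 = 0.4623.
E_A − E_B = 0.2534 − 0.4623 = -0.2089 ≈ -0.21.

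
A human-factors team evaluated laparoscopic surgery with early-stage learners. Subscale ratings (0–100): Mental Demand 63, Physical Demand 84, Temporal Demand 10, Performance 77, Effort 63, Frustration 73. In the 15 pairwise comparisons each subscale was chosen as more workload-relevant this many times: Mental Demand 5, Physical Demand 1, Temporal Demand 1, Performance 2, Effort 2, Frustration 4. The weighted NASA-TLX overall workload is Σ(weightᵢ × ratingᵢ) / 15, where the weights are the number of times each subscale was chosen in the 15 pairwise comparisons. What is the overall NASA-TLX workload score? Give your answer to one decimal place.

The tallies are the weights (they sum to 15).
Weighted sum = 5·63 + 1·84 + 1·10 + 2·77 + 2·63 + 4·73
            = 315 + 84 + 10 + 154 + 126 + 292 = 981.
Overall workload = 981 / 15 = 65.4000 ≈ 65.4.

65.4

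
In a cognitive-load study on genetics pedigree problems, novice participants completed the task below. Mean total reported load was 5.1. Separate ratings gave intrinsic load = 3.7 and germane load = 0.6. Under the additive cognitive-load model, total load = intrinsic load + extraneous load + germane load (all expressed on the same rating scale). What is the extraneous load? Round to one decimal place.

extraneous load = total − intrinsic − germane
             = 5.1 − 3.7 − 0.6 = 0.8.

0.8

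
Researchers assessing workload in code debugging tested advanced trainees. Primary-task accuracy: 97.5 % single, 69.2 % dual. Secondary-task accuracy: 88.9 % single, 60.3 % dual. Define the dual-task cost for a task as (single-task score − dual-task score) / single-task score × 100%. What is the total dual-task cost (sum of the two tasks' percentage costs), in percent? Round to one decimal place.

61.2

Primary cost = (97.5 − 69.2) / 97.5 × 100% = 29.0256%.
Secondary cost = (88.9 − 60.3) / 88.9 × 100% = 32.1710%.
Total = 29.0256% + 32.1710% = 61.1966% ≈ 61.2%.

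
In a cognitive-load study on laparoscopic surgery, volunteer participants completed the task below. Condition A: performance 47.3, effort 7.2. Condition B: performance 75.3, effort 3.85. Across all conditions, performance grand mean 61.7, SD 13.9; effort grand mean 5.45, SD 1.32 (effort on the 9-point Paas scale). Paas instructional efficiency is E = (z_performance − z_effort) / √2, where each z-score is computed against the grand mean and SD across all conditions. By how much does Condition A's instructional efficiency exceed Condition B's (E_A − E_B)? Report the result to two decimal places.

Condition A: z_P = (47.3 − 61.7)/13.9 = -1.0360; z_E = (7.2 − 5.45)/1.32 = 1.3258; E_A = (-1.0360 − 1.3258)/√2 = -1.6700.
Condition B: z_P = (75.3 − 61.7)/13.9 = 0.9784; z_E = (3.85 − 5.45)/1.32 = -1.2121; E_B = (0.9784 − (-1.2121))/√2 = 1.5489.
E_A − E_B = -1.6700 − 1.5489 = -3.2189 ≈ -3.22.

-3.22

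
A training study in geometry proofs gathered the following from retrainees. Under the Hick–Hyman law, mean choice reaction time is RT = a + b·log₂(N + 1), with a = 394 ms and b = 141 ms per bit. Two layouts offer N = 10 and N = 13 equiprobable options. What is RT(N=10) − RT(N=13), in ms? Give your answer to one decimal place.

-49.1

RT(10) = 394 + 141·log₂(11) = 394 + 141·3.4594 = 881.7754 ms.
RT(13) = 394 + 141·log₂(14) = 394 + 141·3.8074 = 930.8434 ms.
Difference = 881.7754 − 930.8434 = -49.0680 ≈ -49.1 ms.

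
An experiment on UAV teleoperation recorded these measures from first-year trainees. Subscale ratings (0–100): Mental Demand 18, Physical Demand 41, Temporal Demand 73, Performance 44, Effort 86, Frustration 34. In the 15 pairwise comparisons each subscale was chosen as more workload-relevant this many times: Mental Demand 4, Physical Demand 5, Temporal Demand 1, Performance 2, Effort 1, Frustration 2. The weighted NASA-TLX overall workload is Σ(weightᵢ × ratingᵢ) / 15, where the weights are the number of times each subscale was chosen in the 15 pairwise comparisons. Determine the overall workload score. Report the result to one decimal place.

The tallies are the weights (they sum to 15).
Weighted sum = 4·18 + 5·41 + 1·73 + 2·44 + 1·86 + 2·34
            = 72 + 205 + 73 + 88 + 86 + 68 = 592.
Overall workload = 592 / 15 = 39.4667 ≈ 39.5.

39.5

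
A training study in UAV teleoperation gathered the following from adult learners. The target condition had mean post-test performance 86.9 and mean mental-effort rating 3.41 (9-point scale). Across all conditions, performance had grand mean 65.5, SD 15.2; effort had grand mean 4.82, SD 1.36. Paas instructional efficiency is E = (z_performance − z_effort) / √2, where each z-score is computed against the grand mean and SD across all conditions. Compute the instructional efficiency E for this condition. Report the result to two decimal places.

z_performance = (86.9 − 65.5) / 15.2 = 21.4000 / 15.2 = 1.4079.
z_effort = (3.41 − 4.82) / 1.36 = -1.4100 / 1.36 = -1.0368.
z_P − z_E = 1.4079 − (-1.0368) = 2.4447.
E = 2.4447 / √2 = 2.4447 / 1.41421 = 1.7287 ≈ 1.73.

1.73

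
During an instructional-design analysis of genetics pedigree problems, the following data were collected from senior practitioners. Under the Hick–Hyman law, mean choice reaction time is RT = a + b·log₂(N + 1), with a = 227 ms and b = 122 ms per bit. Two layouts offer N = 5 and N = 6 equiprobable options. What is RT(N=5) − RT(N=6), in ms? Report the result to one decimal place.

RT(5) = 227 + 122·log₂(6) = 227 + 122·2.5850 = 542.3700 ms.
RT(6) = 227 + 122·log₂(7) = 227 + 122·2.8074 = 569.5028 ms.
Difference = 542.3700 − 569.5028 = -27.1328 ≈ -27.1 ms.

-27.1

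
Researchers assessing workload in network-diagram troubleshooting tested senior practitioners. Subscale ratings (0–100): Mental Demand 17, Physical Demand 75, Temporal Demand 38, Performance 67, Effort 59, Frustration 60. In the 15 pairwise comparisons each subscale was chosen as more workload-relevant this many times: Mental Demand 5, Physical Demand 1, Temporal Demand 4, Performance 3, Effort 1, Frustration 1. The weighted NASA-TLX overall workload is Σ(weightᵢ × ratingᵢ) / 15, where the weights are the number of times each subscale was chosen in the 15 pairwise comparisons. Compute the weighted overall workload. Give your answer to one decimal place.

42.1

The tallies are the weights (they sum to 15).
Weighted sum = 5·17 + 1·75 + 4·38 + 3·67 + 1·59 + 1·60
            = 85 + 75 + 152 + 201 + 59 + 60 = 632.
Overall workload = 632 / 15 = 42.1333 ≈ 42.1.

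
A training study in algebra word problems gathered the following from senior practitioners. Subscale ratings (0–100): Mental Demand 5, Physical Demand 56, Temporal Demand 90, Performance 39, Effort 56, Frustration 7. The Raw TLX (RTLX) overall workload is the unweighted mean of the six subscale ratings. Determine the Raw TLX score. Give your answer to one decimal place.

Sum of ratings = 5 + 56 + 90 + 39 + 56 + 7 = 253.
RTLX = 253 / 6 = 42.1667 ≈ 42.2.

42.2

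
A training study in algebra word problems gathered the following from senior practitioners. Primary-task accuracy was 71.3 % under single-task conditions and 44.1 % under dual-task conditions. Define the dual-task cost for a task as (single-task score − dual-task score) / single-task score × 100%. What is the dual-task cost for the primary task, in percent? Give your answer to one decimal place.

38.1

Cost = (71.3 − 44.1) / 71.3 × 100%
     = 27.2000 / 71.3 × 100% = 38.1487%.
≈ 38.1%.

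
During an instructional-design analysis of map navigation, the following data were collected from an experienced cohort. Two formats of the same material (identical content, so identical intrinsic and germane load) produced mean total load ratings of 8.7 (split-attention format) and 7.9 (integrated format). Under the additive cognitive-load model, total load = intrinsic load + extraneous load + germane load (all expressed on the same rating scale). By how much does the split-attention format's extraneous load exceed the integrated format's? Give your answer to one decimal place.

0.8

Intrinsic and germane load are equal across formats, so the difference in total load equals the difference in extraneous load.
Extraneous-load difference = 8.7 − 7.9 = 0.8.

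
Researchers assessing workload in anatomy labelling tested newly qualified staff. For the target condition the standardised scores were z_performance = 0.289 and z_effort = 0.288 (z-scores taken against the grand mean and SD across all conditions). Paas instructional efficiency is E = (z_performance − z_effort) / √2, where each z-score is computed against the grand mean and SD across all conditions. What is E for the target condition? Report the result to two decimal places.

0.00

z_P − z_E = 0.289 − 0.288 = 0.0010.
E = 0.0010 / √2 = 0.0010 / 1.41421 = 0.0007 ≈ 0.00.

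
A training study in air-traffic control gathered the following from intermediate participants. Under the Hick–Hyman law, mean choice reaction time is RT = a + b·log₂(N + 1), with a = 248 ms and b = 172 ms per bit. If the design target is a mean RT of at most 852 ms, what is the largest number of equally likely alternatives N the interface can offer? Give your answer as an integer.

Set 248 + 172·log₂(N + 1) ≤ 852.
log₂(N + 1) ≤ (852 − 248) / 172 = 3.5116.
N + 1 ≤ 2^3.5116 = 11.4050.
N ≤ 10.4050, so the largest integer N is 10.

10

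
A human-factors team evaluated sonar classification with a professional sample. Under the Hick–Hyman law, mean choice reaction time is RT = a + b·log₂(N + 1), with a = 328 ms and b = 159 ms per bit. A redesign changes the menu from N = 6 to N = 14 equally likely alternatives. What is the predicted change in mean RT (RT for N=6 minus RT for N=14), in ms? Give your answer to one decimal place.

-174.8

RT(6) = 328 + 159·log₂(7) = 328 + 159·2.8074 = 774.3766 ms.
RT(14) = 328 + 159·log₂(15) = 328 + 159·3.9069 = 949.1971 ms.
Difference = 774.3766 − 949.1971 = -174.8205 ≈ -174.8 ms.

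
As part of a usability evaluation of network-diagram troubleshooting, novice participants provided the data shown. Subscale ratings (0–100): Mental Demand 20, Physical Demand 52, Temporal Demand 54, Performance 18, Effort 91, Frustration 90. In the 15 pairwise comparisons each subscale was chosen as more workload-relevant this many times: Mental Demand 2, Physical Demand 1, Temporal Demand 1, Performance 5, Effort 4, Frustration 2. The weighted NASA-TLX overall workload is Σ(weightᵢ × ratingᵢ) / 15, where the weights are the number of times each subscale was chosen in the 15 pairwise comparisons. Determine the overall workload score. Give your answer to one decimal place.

52.0

The tallies are the weights (they sum to 15).
Weighted sum = 2·20 + 1·52 + 1·54 + 5·18 + 4·91 + 2·90
            = 40 + 52 + 54 + 90 + 364 + 180 = 780.
Overall workload = 780 / 15 = 52.0000 ≈ 52.0.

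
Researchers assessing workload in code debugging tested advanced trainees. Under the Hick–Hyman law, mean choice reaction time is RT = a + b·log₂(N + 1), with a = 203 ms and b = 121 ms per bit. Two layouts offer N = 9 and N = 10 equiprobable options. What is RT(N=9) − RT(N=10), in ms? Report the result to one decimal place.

RT(9) = 203 + 121·log₂(10) = 203 + 121·3.3219 = 604.9499 ms.
RT(10) = 203 + 121·log₂(11) = 203 + 121·3.4594 = 621.5874 ms.
Difference = 604.9499 − 621.5874 = -16.6375 ≈ -16.6 ms.

-16.6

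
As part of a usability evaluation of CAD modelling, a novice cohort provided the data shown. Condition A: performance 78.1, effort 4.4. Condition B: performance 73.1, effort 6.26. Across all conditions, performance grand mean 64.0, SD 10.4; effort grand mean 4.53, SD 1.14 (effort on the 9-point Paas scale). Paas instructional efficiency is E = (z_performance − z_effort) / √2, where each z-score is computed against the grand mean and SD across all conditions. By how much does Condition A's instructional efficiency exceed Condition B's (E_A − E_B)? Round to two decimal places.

Condition A: z_P = (78.1 − 64.0)/10.4 = 1.3558; z_E = (4.4 − 4.53)/1.14 = -0.1140; E_A = (1.3558 − (-0.1140))/√2 = 1.0393.
Condition B: z_P = (73.1 − 64.0)/10.4 = 0.8750; z_E = (6.26 − 4.53)/1.14 = 1.5175; E_B = (0.8750 − 1.5175)/√2 = -0.4543.
E_A − E_B = 1.0393 − (-0.4543) = 1.4936 ≈ 1.49.

1.49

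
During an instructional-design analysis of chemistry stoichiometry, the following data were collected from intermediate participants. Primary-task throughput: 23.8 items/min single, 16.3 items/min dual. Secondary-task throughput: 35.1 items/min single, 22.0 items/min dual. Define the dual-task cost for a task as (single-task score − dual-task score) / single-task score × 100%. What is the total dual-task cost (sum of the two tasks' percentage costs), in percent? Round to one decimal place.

68.8

Primary cost = (23.8 − 16.3) / 23.8 × 100% = 31.5126%.
Secondary cost = (35.1 − 22.0) / 35.1 × 100% = 37.3219%.
Total = 31.5126% + 37.3219% = 68.8345% ≈ 68.8%.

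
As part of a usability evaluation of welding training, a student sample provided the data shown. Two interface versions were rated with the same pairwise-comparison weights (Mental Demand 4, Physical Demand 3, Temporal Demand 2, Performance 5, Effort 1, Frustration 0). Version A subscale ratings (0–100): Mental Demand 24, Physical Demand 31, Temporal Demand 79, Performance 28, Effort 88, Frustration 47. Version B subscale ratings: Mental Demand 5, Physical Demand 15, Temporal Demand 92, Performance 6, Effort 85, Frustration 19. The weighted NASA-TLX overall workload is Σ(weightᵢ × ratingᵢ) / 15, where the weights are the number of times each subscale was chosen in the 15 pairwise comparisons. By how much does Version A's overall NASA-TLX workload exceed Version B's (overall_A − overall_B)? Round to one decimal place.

14.1

Version A weighted sum = 4·24 + 3·31 + 2·79 + 5·28 + 1·88 + 0·47 = 96 + 93 + 158 + 140 + 88 + 0 = 575; overall_A = 575/15 = 38.3333.
Version B weighted sum = 4·5 + 3·15 + 2·92 + 5·6 + 1·85 + 0·19 = 20 + 45 + 184 + 30 + 85 + 0 = 364; overall_B = 364/15 = 24.2667.
Difference = 38.3333 − 24.2667 = 14.0666 ≈ 14.1.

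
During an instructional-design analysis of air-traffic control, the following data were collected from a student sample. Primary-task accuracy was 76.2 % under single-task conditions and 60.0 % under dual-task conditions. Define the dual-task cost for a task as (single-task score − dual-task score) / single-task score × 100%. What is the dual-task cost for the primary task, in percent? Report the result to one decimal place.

21.3

Cost = (76.2 − 60.0) / 76.2 × 100%
     = 16.2000 / 76.2 × 100% = 21.2598%.
≈ 21.3%.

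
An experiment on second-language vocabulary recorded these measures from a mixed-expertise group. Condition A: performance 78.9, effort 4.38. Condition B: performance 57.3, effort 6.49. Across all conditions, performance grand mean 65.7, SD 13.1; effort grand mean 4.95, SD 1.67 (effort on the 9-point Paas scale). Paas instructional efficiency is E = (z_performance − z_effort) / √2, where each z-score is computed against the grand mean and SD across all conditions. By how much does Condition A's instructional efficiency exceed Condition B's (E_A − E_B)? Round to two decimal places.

Condition A: z_P = (78.9 − 65.7)/13.1 = 1.0076; z_E = (4.38 − 4.95)/1.67 = -0.3413; E_A = (1.0076 − (-0.3413))/√2 = 0.9538.
Condition B: z_P = (57.3 − 65.7)/13.1 = -0.6412; z_E = (6.49 − 4.95)/1.67 = 0.9222; E_B = (-0.6412 − 0.9222)/√2 = -1.1055.
E_A − E_B = 0.9538 − (-1.1055) = 2.0593 ≈ 2.06.

2.06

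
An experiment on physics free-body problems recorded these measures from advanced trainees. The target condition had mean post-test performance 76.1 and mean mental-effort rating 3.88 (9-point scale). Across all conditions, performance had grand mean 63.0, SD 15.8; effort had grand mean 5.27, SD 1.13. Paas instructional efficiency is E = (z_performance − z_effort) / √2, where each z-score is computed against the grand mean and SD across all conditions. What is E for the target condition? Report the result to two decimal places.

1.46

z_performance = (76.1 − 63.0) / 15.8 = 13.1000 / 15.8 = 0.8291.
z_effort = (3.88 − 5.27) / 1.13 = -1.3900 / 1.13 = -1.2301.
z_P − z_E = 0.8291 − (-1.2301) = 2.0592.
E = 2.0592 / √2 = 2.0592 / 1.41421 = 1.4561 ≈ 1.46.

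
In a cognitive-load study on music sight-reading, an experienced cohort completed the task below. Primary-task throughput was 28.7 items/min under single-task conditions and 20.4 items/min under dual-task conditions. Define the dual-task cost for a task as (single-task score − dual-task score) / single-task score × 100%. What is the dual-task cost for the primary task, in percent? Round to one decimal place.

Cost = (28.7 − 20.4) / 28.7 × 100%
     = 8.3000 / 28.7 × 100% = 28.9199%.
≈ 28.9%.

28.9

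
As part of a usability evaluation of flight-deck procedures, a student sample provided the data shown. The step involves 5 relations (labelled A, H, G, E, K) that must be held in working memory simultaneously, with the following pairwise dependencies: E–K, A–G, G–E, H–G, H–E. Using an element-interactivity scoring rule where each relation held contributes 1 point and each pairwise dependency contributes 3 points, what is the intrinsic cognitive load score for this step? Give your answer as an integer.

Count of relations held simultaneously: 5.
Count of pairwise dependencies listed: 5.
Element contribution: 5 × 1 = 5.
Interaction contribution: 5 × 3 = 15.
Intrinsic load = 5 + 15 = 20.

20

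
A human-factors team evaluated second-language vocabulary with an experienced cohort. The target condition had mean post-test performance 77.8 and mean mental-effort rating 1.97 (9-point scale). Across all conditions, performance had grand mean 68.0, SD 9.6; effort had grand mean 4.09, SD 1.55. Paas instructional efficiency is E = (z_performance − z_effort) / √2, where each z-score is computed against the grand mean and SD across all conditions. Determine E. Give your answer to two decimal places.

1.69

z_performance = (77.8 − 68.0) / 9.6 = 9.8000 / 9.6 = 1.0208.
z_effort = (1.97 − 4.09) / 1.55 = -2.1200 / 1.55 = -1.3677.
z_P − z_E = 1.0208 − (-1.3677) = 2.3885.
E = 2.3885 / √2 = 2.3885 / 1.41421 = 1.6889 ≈ 1.69.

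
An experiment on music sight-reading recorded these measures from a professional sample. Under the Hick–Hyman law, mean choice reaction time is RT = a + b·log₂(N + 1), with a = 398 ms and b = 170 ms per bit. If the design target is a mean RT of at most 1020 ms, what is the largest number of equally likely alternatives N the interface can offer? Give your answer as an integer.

Set 398 + 170·log₂(N + 1) ≤ 1020.
log₂(N + 1) ≤ (1020 − 398) / 170 = 3.6588.
N + 1 ≤ 2^3.6588 = 12.6302.
N ≤ 11.6302, so the largest integer N is 11.

11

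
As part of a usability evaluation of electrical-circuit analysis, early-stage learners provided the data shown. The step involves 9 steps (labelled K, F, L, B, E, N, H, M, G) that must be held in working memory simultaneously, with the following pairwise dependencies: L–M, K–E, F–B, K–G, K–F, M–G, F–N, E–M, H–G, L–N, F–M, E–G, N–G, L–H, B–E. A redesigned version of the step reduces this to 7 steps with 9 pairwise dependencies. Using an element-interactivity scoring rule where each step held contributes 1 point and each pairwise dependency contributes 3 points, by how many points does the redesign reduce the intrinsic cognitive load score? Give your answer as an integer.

20

Original: 9 × 1 + 15 × 3 = 9 + 45 = 54.
Redesigned: 7 × 1 + 9 × 3 = 7 + 27 = 34.
Reduction = 54 − 34 = 20.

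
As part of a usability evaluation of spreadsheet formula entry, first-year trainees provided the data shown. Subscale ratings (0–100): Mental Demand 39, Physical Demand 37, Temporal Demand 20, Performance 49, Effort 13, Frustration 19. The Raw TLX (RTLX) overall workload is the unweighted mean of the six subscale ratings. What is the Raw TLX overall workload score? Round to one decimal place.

Sum of ratings = 39 + 37 + 20 + 49 + 13 + 19 = 177.
RTLX = 177 / 6 = 29.5000 ≈ 29.5.

29.5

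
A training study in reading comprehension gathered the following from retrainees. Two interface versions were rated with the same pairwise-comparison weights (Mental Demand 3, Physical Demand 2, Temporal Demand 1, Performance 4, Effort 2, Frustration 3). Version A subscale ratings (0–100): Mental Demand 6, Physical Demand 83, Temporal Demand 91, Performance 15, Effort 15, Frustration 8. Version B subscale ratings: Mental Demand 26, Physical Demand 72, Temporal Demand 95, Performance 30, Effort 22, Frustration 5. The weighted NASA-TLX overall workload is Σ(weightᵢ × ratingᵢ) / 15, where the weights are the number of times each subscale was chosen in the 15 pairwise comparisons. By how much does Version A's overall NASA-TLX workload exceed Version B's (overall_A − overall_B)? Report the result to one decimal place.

-7.1

Version A weighted sum = 3·6 + 2·83 + 1·91 + 4·15 + 2·15 + 3·8 = 18 + 166 + 91 + 60 + 30 + 24 = 389; overall_A = 389/15 = 25.9333.
Version B weighted sum = 3·26 + 2·72 + 1·95 + 4·30 + 2·22 + 3·5 = 78 + 144 + 95 + 120 + 44 + 15 = 496; overall_B = 496/15 = 33.0667.
Difference = 25.9333 − 33.0667 = -7.1334 ≈ -7.1.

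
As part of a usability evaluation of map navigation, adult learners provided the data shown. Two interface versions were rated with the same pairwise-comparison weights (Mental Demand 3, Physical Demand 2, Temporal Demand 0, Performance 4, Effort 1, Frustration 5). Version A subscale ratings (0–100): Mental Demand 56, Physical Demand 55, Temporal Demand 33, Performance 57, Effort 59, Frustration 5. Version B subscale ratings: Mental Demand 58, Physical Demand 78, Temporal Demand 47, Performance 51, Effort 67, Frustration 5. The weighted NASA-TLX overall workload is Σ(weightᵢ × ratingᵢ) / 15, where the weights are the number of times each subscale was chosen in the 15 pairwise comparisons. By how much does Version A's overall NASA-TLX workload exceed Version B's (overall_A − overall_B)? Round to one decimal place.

-2.4

Version A weighted sum = 3·56 + 2·55 + 0·33 + 4·57 + 1·59 + 5·5 = 168 + 110 + 0 + 228 + 59 + 25 = 590; overall_A = 590/15 = 39.3333.
Version B weighted sum = 3·58 + 2·78 + 0·47 + 4·51 + 1·67 + 5·5 = 174 + 156 + 0 + 204 + 67 + 25 = 626; overall_B = 626/15 = 41.7333.
Difference = 39.3333 − 41.7333 = -2.4000 ≈ -2.4.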